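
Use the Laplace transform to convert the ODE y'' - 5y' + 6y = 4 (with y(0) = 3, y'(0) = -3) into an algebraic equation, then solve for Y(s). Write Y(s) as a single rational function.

Transform both sides with L{·}.
Using L{y''} = s^2 Y - s·y(0) - y'(0) and L{y'} = sY - y(0), with y(0) = 3, y'(0) = -3, the left side becomes (s^2 - 5*s + 6)Y - (3*s - 18).
The right side is L{4} = 4/s.
So (s^2 - 5*s + 6)Y = 4/s + (3*s - 18).
Isolate Y and clear denominators.

Y(s) = (3*s^2 - 18*s + 4)/(s^3 - 5*s^2 + 6*s)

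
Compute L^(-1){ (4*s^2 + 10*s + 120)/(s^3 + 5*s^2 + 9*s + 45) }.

5*sin(3*t) - cos(3*t) + 5*exp(-5*t)

Factor the denominator: s^3 + 5*s^2 + 9*s + 45 = (s + 5)*(s^2 + 9).
Partial fraction decomposition gives [5/(s + 5)] + [-s/(s^2 + 9)] + [15/(s^2 + 9)].
Invert each term: 5/(s + 5) ↔ 5e^(-5t); -1·s/(s^2 + 9) ↔ -cos(3t); 5·3/(s^2 + 9) ↔ 5sin(3t).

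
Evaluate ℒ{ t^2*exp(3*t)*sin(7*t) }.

14*(3*s^2 - 18*s - 22)/(s^2 - 6*s + 58)^3

L{sin(7t)} = 7/(s^2 + 49).
Multiplying by e^(3t) shifts s → s - 3, so L{exp(3*t)*sin(7*t)} = 7/((s - 3)^2 + 49).
Then apply L{t^2·g(t)} = (-1)^2 d^2/ds^2[G(s)] with G(s) = 7/((s - 3)^2 + 49):
differentiating 2 times and applying the sign gives 14*(3*s^2 - 18*s - 22)/(s^2 - 6*s + 58)^3.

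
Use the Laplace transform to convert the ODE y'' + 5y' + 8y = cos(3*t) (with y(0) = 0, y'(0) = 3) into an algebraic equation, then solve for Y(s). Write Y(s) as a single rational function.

Y(s) = (3*s^2 + s + 27)/(s^4 + 5*s^3 + 17*s^2 + 45*s + 72)

Apply the Laplace transform to the equation.
With L{y''} = s^2 Y - s·y(0) - y'(0) and L{y'} = sY - y(0), with y(0) = 0, y'(0) = 3: the LHS transforms to (s^2 + 5*s + 8)Y - (3).
The right side is L{cos(3*t)} = s/(s^2 + 9).
So (s^2 + 5*s + 8)Y = s/(s^2 + 9) + (3).
Solve for Y(s) and write it as one ratio of polynomials.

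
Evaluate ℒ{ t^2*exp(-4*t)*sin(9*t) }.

L{sin(9t)} = 9/(s^2 + 81).
Multiplying by e^(-4t) shifts s → s + 4, so L{exp(-4*t)*sin(9*t)} = 9/((s + 4)^2 + 81).
Then apply L{t^2·g(t)} = (-1)^2 d^2/ds^2[H(s)] with H(s) = 9/((s + 4)^2 + 81):
differentiating 2 times and applying the sign gives 54*(s^2 + 8*s - 11)/(s^2 + 8*s + 97)^3.

54*(s^2 + 8*s - 11)/(s^2 + 8*s + 97)^3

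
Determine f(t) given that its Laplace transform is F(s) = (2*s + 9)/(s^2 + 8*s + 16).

Factor the denominator: s^2 + 8*s + 16 = (s + 4)^2.
Partial fraction decomposition gives [2/(s + 4)] + [(s + 4)^(-2)].
Invert each term: 2/(s + 4) ↔ 2e^(-4t); 1/(s + 4)^2 ↔ t·e^(-4t).

f(t) = t*exp(-4*t) + 2*exp(-4*t)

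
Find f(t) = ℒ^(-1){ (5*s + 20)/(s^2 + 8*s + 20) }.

f(t) = 5*exp(-4*t)*cos(2*t)

Rewrite the denominator: s^2 + 8*s + 20 = (s + 4)^2 + 4.
The form in (s + 4) signals a first-shifting-theorem factor e^(-4t).
Since L{cos(2t)} = s/(s^2 + 4), the inverse is e^(-4*t)*cos(2*t), scaled by 5.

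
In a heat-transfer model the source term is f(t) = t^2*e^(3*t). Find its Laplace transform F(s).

L{t^2} = 2!/s^3 = 2/s^3.
By the first shifting theorem, multiplying by e^(3t) replaces s with s - 3.

F(s) = 2/(s - 3)^3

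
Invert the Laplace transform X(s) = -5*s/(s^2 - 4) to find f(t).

Since L{cosh(2t)} = s/(s^2 - 4), the inverse is cosh(2*t), scaled by -5.

f(t) = -5*cosh(2*t)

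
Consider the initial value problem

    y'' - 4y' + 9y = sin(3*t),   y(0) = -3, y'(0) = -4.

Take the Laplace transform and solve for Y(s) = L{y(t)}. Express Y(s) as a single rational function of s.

Take the Laplace transform of both sides.
Using L{y''} = s^2 Y - s·y(0) - y'(0) and L{y'} = sY - y(0), with y(0) = -3, y'(0) = -4, the left side becomes (s^2 - 4*s + 9)Y - (-3*s + 8).
The right side is L{sin(3*t)} = 3/(s^2 + 9).
So (s^2 - 4*s + 9)Y = 3/(s^2 + 9) + (-3*s + 8).
Isolate Y and clear denominators.

Y(s) = (-3*s^3 + 8*s^2 - 27*s + 75)/(s^4 - 4*s^3 + 18*s^2 - 36*s + 81)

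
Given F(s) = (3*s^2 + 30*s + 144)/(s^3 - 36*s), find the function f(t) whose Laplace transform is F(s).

f(t) = 6*exp(6*t) - 4 + exp(-6*t)

Factor the denominator: s^3 - 36*s = s*(s - 6)*(s + 6).
Partial fraction decomposition gives [-4/s] + [1/(s + 6)] + [6/(s - 6)].
Invert each term: -4/(s - 0) ↔ -4e^(0t); 1/(s + 6) ↔ e^(-6t); 6/(s - 6) ↔ 6e^(6t).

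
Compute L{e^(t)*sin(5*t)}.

L{sin(5t)} = 5/(s^2 + 25).
By the first shifting theorem, multiplying by e^(t) replaces s with s - 1.

5/((s - 1)^2 + 25)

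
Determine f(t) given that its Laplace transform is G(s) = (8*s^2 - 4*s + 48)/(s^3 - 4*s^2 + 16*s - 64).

f(t) = 5*exp(4*t) + 2*sin(4*t) + 3*cos(4*t)

Factor the denominator: s^3 - 4*s^2 + 16*s - 64 = (s - 4)*(s^2 + 16).
Partial fraction decomposition gives [5/(s - 4)] + [3*s/(s^2 + 16)] + [8/(s^2 + 16)].
Invert each term: 5/(s - 4) ↔ 5e^(4t); 3·s/(s^2 + 16) ↔ 3cos(4t); 2·4/(s^2 + 16) ↔ 2sin(4t).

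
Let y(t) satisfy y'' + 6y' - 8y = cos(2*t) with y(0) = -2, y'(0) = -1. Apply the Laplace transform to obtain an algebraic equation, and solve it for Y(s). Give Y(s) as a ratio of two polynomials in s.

Y(s) = (-2*s^3 - 13*s^2 - 7*s - 52)/(s^4 + 6*s^3 - 4*s^2 + 24*s - 32)

Take the Laplace transform of both sides.
With L{y''} = s^2 Y - s·y(0) - y'(0) and L{y'} = sY - y(0), with y(0) = -2, y'(0) = -1: the LHS transforms to (s^2 + 6*s - 8)Y - (-2*s - 13).
The right side is L{cos(2*t)} = s/(s^2 + 4).
So (s^2 + 6*s - 8)Y = s/(s^2 + 4) + (-2*s - 13).
Divide through and combine into a single rational function.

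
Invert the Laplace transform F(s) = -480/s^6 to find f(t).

Since L{t^5} = 5!/s^6 = 120/s^6, the inverse is t^5, scaled by -4.

f(t) = -4*t^5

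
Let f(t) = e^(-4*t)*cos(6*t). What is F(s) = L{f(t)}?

L{cos(6t)} = s/(s^2 + 36).
By the first shifting theorem, multiplying by e^(-4t) replaces s with s + 4.

F(s) = (s + 4)/((s + 4)^2 + 36)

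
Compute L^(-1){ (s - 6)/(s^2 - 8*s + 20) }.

-exp(4*t)*sin(2*t) + exp(4*t)*cos(2*t)

Complete the square in the denominator: s^2 - 8*s + 20 = (s - 4)^2 + 2^2.
Split the numerator to match: s - 6 = 1·(s - 4) - 1·2.
Invert each term: 1·(s - 4)/((s - 4)^2 + 4) ↔ e^(4t)cos(2t); -1·2/((s - 4)^2 + 4) ↔ -e^(4t)sin(2t).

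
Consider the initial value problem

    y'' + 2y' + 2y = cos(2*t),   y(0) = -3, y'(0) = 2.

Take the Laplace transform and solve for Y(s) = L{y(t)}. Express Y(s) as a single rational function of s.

Take the Laplace transform of both sides.
Using L{y''} = s^2 Y - s·y(0) - y'(0) and L{y'} = sY - y(0), with y(0) = -3, y'(0) = 2, the left side becomes (s^2 + 2*s + 2)Y - (-3*s - 4).
The right side is L{cos(2*t)} = s/(s^2 + 4).
So (s^2 + 2*s + 2)Y = s/(s^2 + 4) + (-3*s - 4).
Divide through and combine into a single rational function.

Y(s) = (-3*s^3 - 4*s^2 - 11*s - 16)/(s^4 + 2*s^3 + 6*s^2 + 8*s + 8)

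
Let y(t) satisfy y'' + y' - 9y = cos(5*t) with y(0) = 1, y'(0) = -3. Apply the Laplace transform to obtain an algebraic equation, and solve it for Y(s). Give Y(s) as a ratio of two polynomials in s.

Y(s) = (s^3 - 2*s^2 + 26*s - 50)/(s^4 + s^3 + 16*s^2 + 25*s - 225)

Laplace-transform each side.
With L{y''} = s^2 Y - s·y(0) - y'(0) and L{y'} = sY - y(0), with y(0) = 1, y'(0) = -3: the LHS transforms to (s^2 + s - 9)Y - (s - 2).
The right side is L{cos(5*t)} = s/(s^2 + 25).
So (s^2 + s - 9)Y = s/(s^2 + 25) + (s - 2).
Isolate Y and clear denominators.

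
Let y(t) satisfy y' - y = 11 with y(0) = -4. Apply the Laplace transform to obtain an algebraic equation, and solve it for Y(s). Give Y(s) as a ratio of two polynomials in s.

Apply the Laplace transform to the equation.
The derivative rules (L{y'} = sY - y(0) = sY - (-4)) turn the left side into (s - 1)Y - (-4).
The right side is L{11} = 11/s.
So (s - 1)Y = 11/s + (-4).
Divide through and combine into a single rational function.

Y(s) = (-4*s + 11)/(s^2 - s)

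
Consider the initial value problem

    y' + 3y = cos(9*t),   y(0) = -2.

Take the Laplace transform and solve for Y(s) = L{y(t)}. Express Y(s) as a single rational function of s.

Y(s) = (-2*s^2 + s - 162)/(s^3 + 3*s^2 + 81*s + 243)

Apply the Laplace transform to the equation.
With L{y'} = sY - y(0) = sY - (-2): the LHS transforms to (s + 3)Y - (-2).
The right side is L{cos(9*t)} = s/(s^2 + 81).
So (s + 3)Y = s/(s^2 + 81) + (-2).
Divide through and combine into a single rational function.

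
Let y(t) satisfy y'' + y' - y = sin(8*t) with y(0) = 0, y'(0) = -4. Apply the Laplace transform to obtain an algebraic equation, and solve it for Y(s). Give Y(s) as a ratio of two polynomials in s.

Y(s) = (-4*s^2 - 248)/(s^4 + s^3 + 63*s^2 + 64*s - 64)

Laplace-transform each side.
With L{y''} = s^2 Y - s·y(0) - y'(0) and L{y'} = sY - y(0), with y(0) = 0, y'(0) = -4: the LHS transforms to (s^2 + s - 1)Y - (-4).
The right side is L{sin(8*t)} = 8/(s^2 + 64).
So (s^2 + s - 1)Y = 8/(s^2 + 64) + (-4).
Divide through and combine into a single rational function.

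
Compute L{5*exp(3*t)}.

5/(s - 3)

L{5} = 5/s.
By the first shifting theorem, multiplying by e^(3t) replaces s with s - 3.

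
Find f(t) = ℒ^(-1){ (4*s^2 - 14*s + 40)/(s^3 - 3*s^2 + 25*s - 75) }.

f(t) = exp(3*t) - sin(5*t) + 3*cos(5*t)

Factor the denominator: s^3 - 3*s^2 + 25*s - 75 = (s - 3)*(s^2 + 25).
Partial fraction decomposition gives [1/(s - 3)] + [3*s/(s^2 + 25)] + [-5/(s^2 + 25)].
Invert each term: 1/(s - 3) ↔ e^(3t); 3·s/(s^2 + 25) ↔ 3cos(5t); -1·5/(s^2 + 25) ↔ -sin(5t).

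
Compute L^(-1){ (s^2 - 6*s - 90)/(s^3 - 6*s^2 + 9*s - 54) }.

-2*exp(6*t) + 4*sin(3*t) + 3*cos(3*t)

Factor the denominator: s^3 - 6*s^2 + 9*s - 54 = (s - 6)*(s^2 + 9).
Partial fraction decomposition gives [-2/(s - 6)] + [3*s/(s^2 + 9)] + [12/(s^2 + 9)].
Invert each term: -2/(s - 6) ↔ -2e^(6t); 3·s/(s^2 + 9) ↔ 3cos(3t); 4·3/(s^2 + 9) ↔ 4sin(3t).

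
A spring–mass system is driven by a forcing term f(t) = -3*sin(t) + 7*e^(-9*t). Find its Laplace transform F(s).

Apply the Laplace transform termwise.
(7)·[L{e^(-9t)} = 1/(s + 9)]; (-3)·[L{sin(t)} = 1/(s^2 + 1)].

F(s) = -3/(s^2 + 1) + 7/(s + 9)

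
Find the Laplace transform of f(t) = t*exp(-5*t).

L{e^(-5t)} = 1/(s + 5).
Then apply L{t·g(t)} = -d/ds[G(s)] with G(s) = 1/(s + 5):
differentiating 1 time and applying the sign gives (s + 5)^(-2).

(s + 5)^(-2)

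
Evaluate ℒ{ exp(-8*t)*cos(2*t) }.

(s + 8)/((s + 8)^2 + 4)

L{cos(2t)} = s/(s^2 + 4).
By the first shifting theorem, multiplying by e^(-8t) replaces s with s + 8.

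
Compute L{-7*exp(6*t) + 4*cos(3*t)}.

4*s/(s^2 + 9) - 7/(s - 6)

By linearity of the Laplace transform, transform each term separately.
(-7)·[L{e^(6t)} = 1/(s - 6)]; (4)·[L{cos(3t)} = s/(s^2 + 9)].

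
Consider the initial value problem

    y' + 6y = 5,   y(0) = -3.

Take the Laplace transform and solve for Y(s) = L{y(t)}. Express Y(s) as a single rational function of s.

Apply the Laplace transform to the equation.
Using L{y'} = sY - y(0) = sY - (-3), the left side becomes (s + 6)Y - (-3).
The right side is L{5} = 5/s.
So (s + 6)Y = 5/s + (-3).
Solve for Y(s) and write it as one ratio of polynomials.

Y(s) = (-3*s + 5)/(s^2 + 6*s)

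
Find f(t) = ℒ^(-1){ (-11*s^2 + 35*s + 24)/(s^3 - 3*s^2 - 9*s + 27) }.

f(t) = 5*t*exp(3*t) - 6*exp(3*t) - 5*exp(-3*t)

Factor the denominator: s^3 - 3*s^2 - 9*s + 27 = (s - 3)^2*(s + 3).
Partial fraction decomposition gives [-6/(s - 3)] + [5/(s - 3)^2] + [-5/(s + 3)].
Invert each term: -6/(s - 3) ↔ -6e^(3t); 5/(s - 3)^2 ↔ 5t·e^(3t); -5/(s + 3) ↔ -5e^(-3t).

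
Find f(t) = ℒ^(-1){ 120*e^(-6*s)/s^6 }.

The factor e^(-6s) signals a time shift by c = 6 (second shifting theorem).
L{t^5} = 5!/s^6 = 120/s^6, so L^-1{120/s^6} = t^5.
Hence the inverse is u(t - 6) times that function evaluated at t - 6.

f(t) = Heaviside(t - 6)*((t - 6)^5)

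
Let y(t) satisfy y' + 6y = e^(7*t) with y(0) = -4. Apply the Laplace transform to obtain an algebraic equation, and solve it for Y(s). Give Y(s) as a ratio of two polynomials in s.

Y(s) = (-4*s + 29)/(s^2 - s - 42)

Laplace-transform each side.
Using L{y'} = sY - y(0) = sY - (-4), the left side becomes (s + 6)Y - (-4).
The right side is L{e^(7*t)} = 1/(s - 7).
So (s + 6)Y = 1/(s - 7) + (-4).
Solve for Y(s) and write it as one ratio of polynomials.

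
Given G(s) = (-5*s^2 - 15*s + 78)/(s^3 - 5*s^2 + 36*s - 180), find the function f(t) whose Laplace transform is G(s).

Factor the denominator: s^3 - 5*s^2 + 36*s - 180 = (s - 5)*(s^2 + 36).
Partial fraction decomposition gives [-2/(s - 5)] + [-3*s/(s^2 + 36)] + [-30/(s^2 + 36)].
Invert each term: -2/(s - 5) ↔ -2e^(5t); -3·s/(s^2 + 36) ↔ -3cos(6t); -5·6/(s^2 + 36) ↔ -5sin(6t).

f(t) = -2*exp(5*t) - 5*sin(6*t) - 3*cos(6*t)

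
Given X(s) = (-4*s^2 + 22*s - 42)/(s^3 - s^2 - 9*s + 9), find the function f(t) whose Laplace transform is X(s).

f(t) = -exp(3*t) + 3*exp(t) - 6*exp(-3*t)

Factor the denominator: s^3 - s^2 - 9*s + 9 = (s - 3)*(s - 1)*(s + 3).
Partial fraction decomposition gives [-1/(s - 3)] + [3/(s - 1)] + [-6/(s + 3)].
Invert each term: -1/(s - 3) ↔ -e^(3t); 3/(s - 1) ↔ 3e^(t); -6/(s + 3) ↔ -6e^(-3t).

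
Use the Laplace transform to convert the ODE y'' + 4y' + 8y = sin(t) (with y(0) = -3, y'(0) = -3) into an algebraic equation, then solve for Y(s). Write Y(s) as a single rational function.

Y(s) = (-3*s^3 - 15*s^2 - 3*s - 14)/(s^4 + 4*s^3 + 9*s^2 + 4*s + 8)

Apply the Laplace transform to the equation.
Using L{y''} = s^2 Y - s·y(0) - y'(0) and L{y'} = sY - y(0), with y(0) = -3, y'(0) = -3, the left side becomes (s^2 + 4*s + 8)Y - (-3*s - 15).
The right side is L{sin(t)} = 1/(s^2 + 1).
So (s^2 + 4*s + 8)Y = 1/(s^2 + 1) + (-3*s - 15).
Isolate Y and clear denominators.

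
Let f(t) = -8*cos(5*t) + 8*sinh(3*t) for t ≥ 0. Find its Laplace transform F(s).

The transform is linear, so treat each term independently.
(-8)·[L{cos(5t)} = s/(s^2 + 25)]; (8)·[L{sinh(3t)} = 3/(s^2 - 9)].

F(s) = -8*s/(s^2 + 25) + 24/(s^2 - 9)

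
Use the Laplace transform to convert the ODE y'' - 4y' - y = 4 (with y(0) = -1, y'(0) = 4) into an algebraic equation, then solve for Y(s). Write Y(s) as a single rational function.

Transform both sides with L{·}.
The derivative rules (L{y''} = s^2 Y - s·y(0) - y'(0) and L{y'} = sY - y(0), with y(0) = -1, y'(0) = 4) turn the left side into (s^2 - 4*s - 1)Y - (-s + 8).
The right side is L{4} = 4/s.
So (s^2 - 4*s - 1)Y = 4/s + (-s + 8).
Divide through and combine into a single rational function.

Y(s) = (-s^2 + 8*s + 4)/(s^3 - 4*s^2 - s)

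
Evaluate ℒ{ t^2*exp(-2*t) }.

2/(s + 2)^3

L{e^(-2t)} = 1/(s + 2).
Then apply L{t^2·g(t)} = (-1)^2 d^2/ds^2[G(s)] with G(s) = 1/(s + 2):
differentiating 2 times and applying the sign gives 2/(s + 2)^3.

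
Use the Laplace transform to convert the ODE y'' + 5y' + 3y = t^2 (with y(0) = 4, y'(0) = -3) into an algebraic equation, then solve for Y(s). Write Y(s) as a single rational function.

Take the Laplace transform of both sides.
The derivative rules (L{y''} = s^2 Y - s·y(0) - y'(0) and L{y'} = sY - y(0), with y(0) = 4, y'(0) = -3) turn the left side into (s^2 + 5*s + 3)Y - (4*s + 17).
The right side is L{t^2} = 2/s^3.
So (s^2 + 5*s + 3)Y = 2/s^3 + (4*s + 17).
Solve for Y(s) and write it as one ratio of polynomials.

Y(s) = (4*s^4 + 17*s^3 + 2)/(s^5 + 5*s^4 + 3*s^3)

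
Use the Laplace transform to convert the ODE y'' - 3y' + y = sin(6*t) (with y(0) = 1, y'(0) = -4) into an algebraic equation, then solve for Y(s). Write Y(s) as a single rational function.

Y(s) = (s^3 - 7*s^2 + 36*s - 246)/(s^4 - 3*s^3 + 37*s^2 - 108*s + 36)

Apply the Laplace transform to the equation.
With L{y''} = s^2 Y - s·y(0) - y'(0) and L{y'} = sY - y(0), with y(0) = 1, y'(0) = -4: the LHS transforms to (s^2 - 3*s + 1)Y - (s - 7).
The right side is L{sin(6*t)} = 6/(s^2 + 36).
So (s^2 - 3*s + 1)Y = 6/(s^2 + 36) + (s - 7).
Solve for Y(s) and write it as one ratio of polynomials.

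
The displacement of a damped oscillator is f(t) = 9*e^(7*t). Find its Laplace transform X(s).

X(s) = 9/(s - 7)

L{9} = 9/s.
By the first shifting theorem, multiplying by e^(7t) replaces s with s - 7.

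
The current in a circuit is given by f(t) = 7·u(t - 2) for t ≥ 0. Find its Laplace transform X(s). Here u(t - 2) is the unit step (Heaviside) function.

By the second shifting theorem, L{u(t - c)·g(t - c)} = e^(-cs)·G(s) with c = 2 and G(s) = L{g(t)}.
L{7} = 7/s.

X(s) = 7*exp(-2*s)/s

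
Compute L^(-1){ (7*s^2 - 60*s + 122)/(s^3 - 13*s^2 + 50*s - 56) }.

3*exp(7*t) + exp(4*t) + 3*exp(2*t)

Factor the denominator: s^3 - 13*s^2 + 50*s - 56 = (s - 7)*(s - 4)*(s - 2).
Partial fraction decomposition gives [3/(s - 7)] + [1/(s - 4)] + [3/(s - 2)].
Invert each term: 3/(s - 7) ↔ 3e^(7t); 1/(s - 4) ↔ e^(4t); 3/(s - 2) ↔ 3e^(2t).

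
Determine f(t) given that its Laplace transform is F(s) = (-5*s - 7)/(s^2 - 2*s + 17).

Complete the square in the denominator: s^2 - 2*s + 17 = (s - 1)^2 + 4^2.
Split the numerator to match: -5*s - 7 = -5·(s - 1) - 3·4.
Invert each term: -5·(s - 1)/((s - 1)^2 + 16) ↔ -5e^(t)cos(4t); -3·4/((s - 1)^2 + 16) ↔ -3e^(t)sin(4t).

f(t) = -3*exp(t)*sin(4*t) - 5*exp(t)*cos(4*t)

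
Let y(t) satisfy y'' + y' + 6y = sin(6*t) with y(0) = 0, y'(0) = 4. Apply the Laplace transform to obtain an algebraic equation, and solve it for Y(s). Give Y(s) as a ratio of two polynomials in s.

Y(s) = (4*s^2 + 150)/(s^4 + s^3 + 42*s^2 + 36*s + 216)

Take the Laplace transform of both sides.
The derivative rules (L{y''} = s^2 Y - s·y(0) - y'(0) and L{y'} = sY - y(0), with y(0) = 0, y'(0) = 4) turn the left side into (s^2 + s + 6)Y - (4).
The right side is L{sin(6*t)} = 6/(s^2 + 36).
So (s^2 + s + 6)Y = 6/(s^2 + 36) + (4).
Solve for Y(s) and write it as one ratio of polynomials.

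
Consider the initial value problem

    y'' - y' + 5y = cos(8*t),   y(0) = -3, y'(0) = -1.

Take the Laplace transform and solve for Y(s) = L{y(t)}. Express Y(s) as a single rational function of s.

Y(s) = (-3*s^3 + 2*s^2 - 191*s + 128)/(s^4 - s^3 + 69*s^2 - 64*s + 320)

Laplace-transform each side.
Using L{y''} = s^2 Y - s·y(0) - y'(0) and L{y'} = sY - y(0), with y(0) = -3, y'(0) = -1, the left side becomes (s^2 - s + 5)Y - (-3*s + 2).
The right side is L{cos(8*t)} = s/(s^2 + 64).
So (s^2 - s + 5)Y = s/(s^2 + 64) + (-3*s + 2).
Solve for Y(s) and write it as one ratio of polynomials.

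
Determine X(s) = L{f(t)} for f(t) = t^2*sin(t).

L{sin(t)} = 1/(s^2 + 1).
Then apply L{t^2·g(t)} = (-1)^2 d^2/ds^2[G(s)] with G(s) = 1/(s^2 + 1):
differentiating 2 times and applying the sign gives 2*(3*s^2 - 1)/(s^2 + 1)^3.

X(s) = 2*(3*s^2 - 1)/(s^2 + 1)^3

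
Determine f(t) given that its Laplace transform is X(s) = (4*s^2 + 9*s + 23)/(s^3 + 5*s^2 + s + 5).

Factor the denominator: s^3 + 5*s^2 + s + 5 = (s + 5)*(s^2 + 1).
Partial fraction decomposition gives [3/(s + 5)] + [s/(s^2 + 1)] + [4/(s^2 + 1)].
Invert each term: 3/(s + 5) ↔ 3e^(-5t); 1·s/(s^2 + 1) ↔ cos(t); 4·1/(s^2 + 1) ↔ 4sin(t).

f(t) = 4*sin(t) + cos(t) + 3*exp(-5*t)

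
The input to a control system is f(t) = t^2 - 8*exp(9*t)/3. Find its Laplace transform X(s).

Apply the Laplace transform termwise.
(-8/3)·[L{e^(9t)} = 1/(s - 9)]; L{t^2} = 2!/s^3 = 2/s^3.

X(s) = -8/(3*(s - 9)) + 2/s^3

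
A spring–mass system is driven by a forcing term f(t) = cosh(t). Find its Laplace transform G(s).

G(s) = s/(s^2 - 1)

L{cosh(t)} = s/(s^2 - 1).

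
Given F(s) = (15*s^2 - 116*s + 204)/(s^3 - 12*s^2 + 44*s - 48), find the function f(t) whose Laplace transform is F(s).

Factor the denominator: s^3 - 12*s^2 + 44*s - 48 = (s - 6)*(s - 4)*(s - 2).
Partial fraction decomposition gives [5/(s - 4)] + [4/(s - 2)] + [6/(s - 6)].
Invert each term: 5/(s - 4) ↔ 5e^(4t); 4/(s - 2) ↔ 4e^(2t); 6/(s - 6) ↔ 6e^(6t).

f(t) = 6*exp(6*t) + 5*exp(4*t) + 4*exp(2*t)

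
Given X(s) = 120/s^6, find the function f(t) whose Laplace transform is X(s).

f(t) = t^5

Since L{t^5} = 5!/s^6 = 120/s^6, the inverse is t^5.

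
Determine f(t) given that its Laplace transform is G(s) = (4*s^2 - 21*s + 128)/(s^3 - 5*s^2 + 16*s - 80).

Factor the denominator: s^3 - 5*s^2 + 16*s - 80 = (s - 5)*(s^2 + 16).
Partial fraction decomposition gives [3/(s - 5)] + [s/(s^2 + 16)] + [-16/(s^2 + 16)].
Invert each term: 3/(s - 5) ↔ 3e^(5t); 1·s/(s^2 + 16) ↔ cos(4t); -4·4/(s^2 + 16) ↔ -4sin(4t).

f(t) = 3*exp(5*t) - 4*sin(4*t) + cos(4*t)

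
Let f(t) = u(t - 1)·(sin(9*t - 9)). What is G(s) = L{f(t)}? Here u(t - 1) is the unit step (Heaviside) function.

G(s) = 9*exp(-s)/(s^2 + 81)

By the second shifting theorem, L{u(t - c)·g(t - c)} = e^(-cs)·H(s) with c = 1 and H(s) = L{g(t)}.
L{sin(9t)} = 9/(s^2 + 81).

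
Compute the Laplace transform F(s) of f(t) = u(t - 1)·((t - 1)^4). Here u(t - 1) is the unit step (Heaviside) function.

F(s) = 24*exp(-s)/s^5

By the second shifting theorem, L{u(t - c)·g(t - c)} = e^(-cs)·G(s) with c = 1 and G(s) = L{g(t)}.
L{t^4} = 4!/s^5 = 24/s^5.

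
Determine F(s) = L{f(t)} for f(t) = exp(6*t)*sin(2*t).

F(s) = 2/((s - 6)^2 + 4)

L{sin(2t)} = 2/(s^2 + 4).
By the first shifting theorem, multiplying by e^(6t) replaces s with s - 6.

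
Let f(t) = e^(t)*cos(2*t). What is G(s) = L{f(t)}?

G(s) = (s - 1)/((s - 1)^2 + 4)

L{cos(2t)} = s/(s^2 + 4).
By the first shifting theorem, multiplying by e^(t) replaces s with s - 1.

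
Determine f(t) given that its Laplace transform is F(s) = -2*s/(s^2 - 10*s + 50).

f(t) = -2*exp(5*t)*sin(5*t) - 2*exp(5*t)*cos(5*t)

Complete the square in the denominator: s^2 - 10*s + 50 = (s - 5)^2 + 5^2.
Split the numerator to match: -2*s = -2·(s - 5) - 2·5.
Invert each term: -2·(s - 5)/((s - 5)^2 + 25) ↔ -2e^(5t)cos(5t); -2·5/((s - 5)^2 + 25) ↔ -2e^(5t)sin(5t).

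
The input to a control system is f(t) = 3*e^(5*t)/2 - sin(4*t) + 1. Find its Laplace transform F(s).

By linearity of the Laplace transform, transform each term separately.
(3/2)·[L{e^(5t)} = 1/(s - 5)]; L{1} = 1/s; (-1)·[L{sin(4t)} = 4/(s^2 + 16)].

F(s) = -4/(s^2 + 16) + 3/(2*(s - 5)) + 1/s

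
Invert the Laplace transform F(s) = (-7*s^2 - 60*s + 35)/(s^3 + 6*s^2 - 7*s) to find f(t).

Factor the denominator: s^3 + 6*s^2 - 7*s = s*(s - 1)*(s + 7).
Partial fraction decomposition gives [2/(s + 7)] + [-4/(s - 1)] + [-5/s].
Invert each term: 2/(s + 7) ↔ 2e^(-7t); -4/(s - 1) ↔ -4e^(t); -5/(s - 0) ↔ -5e^(0t).

f(t) = -4*exp(t) - 5 + 2*exp(-7*t)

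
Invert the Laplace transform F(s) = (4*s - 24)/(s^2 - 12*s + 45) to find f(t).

Rewrite the denominator: s^2 - 12*s + 45 = (s - 6)^2 + 9.
The form in (s - 6) signals a first-shifting-theorem factor e^(6t).
Since L{cos(3t)} = s/(s^2 + 9), the inverse is exp(6*t)*cos(3*t), scaled by 4.

f(t) = 4*exp(6*t)*cos(3*t)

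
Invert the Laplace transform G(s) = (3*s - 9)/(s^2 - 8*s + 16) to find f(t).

Factor the denominator: s^2 - 8*s + 16 = (s - 4)^2.
Partial fraction decomposition gives [3/(s - 4)] + [3/(s - 4)^2].
Invert each term: 3/(s - 4) ↔ 3e^(4t); 3/(s - 4)^2 ↔ 3t·e^(4t).

f(t) = 3*t*exp(4*t) + 3*exp(4*t)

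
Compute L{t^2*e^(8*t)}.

L{e^(8t)} = 1/(s - 8).
Then apply L{t^2·g(t)} = (-1)^2 d^2/ds^2[G(s)] with G(s) = 1/(s - 8):
differentiating 2 times and applying the sign gives 2/(s - 8)^3.

2/(s - 8)^3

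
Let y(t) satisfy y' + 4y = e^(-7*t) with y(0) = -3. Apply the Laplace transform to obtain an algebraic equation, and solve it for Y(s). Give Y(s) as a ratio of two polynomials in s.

Laplace-transform each side.
The derivative rules (L{y'} = sY - y(0) = sY - (-3)) turn the left side into (s + 4)Y - (-3).
The right side is L{e^(-7*t)} = 1/(s + 7).
So (s + 4)Y = 1/(s + 7) + (-3).
Divide through and combine into a single rational function.

Y(s) = (-3*s - 20)/(s^2 + 11*s + 28)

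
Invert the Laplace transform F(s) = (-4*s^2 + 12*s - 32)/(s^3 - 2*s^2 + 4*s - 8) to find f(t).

f(t) = -3*exp(2*t) + 5*sin(2*t) - cos(2*t)

Factor the denominator: s^3 - 2*s^2 + 4*s - 8 = (s - 2)*(s^2 + 4).
Partial fraction decomposition gives [-3/(s - 2)] + [-s/(s^2 + 4)] + [10/(s^2 + 4)].
Invert each term: -3/(s - 2) ↔ -3e^(2t); -1·s/(s^2 + 4) ↔ -cos(2t); 5·2/(s^2 + 4) ↔ 5sin(2t).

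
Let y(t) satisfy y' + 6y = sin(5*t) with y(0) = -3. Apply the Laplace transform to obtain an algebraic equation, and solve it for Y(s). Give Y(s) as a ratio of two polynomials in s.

Y(s) = (-3*s^2 - 70)/(s^3 + 6*s^2 + 25*s + 150)

Laplace-transform each side.
With L{y'} = sY - y(0) = sY - (-3): the LHS transforms to (s + 6)Y - (-3).
The right side is L{sin(5*t)} = 5/(s^2 + 25).
So (s + 6)Y = 5/(s^2 + 25) + (-3).
Divide through and combine into a single rational function.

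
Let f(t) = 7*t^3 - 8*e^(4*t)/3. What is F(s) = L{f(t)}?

Apply the Laplace transform termwise.
(7)·[L{t^3} = 3!/s^4 = 6/s^4]; (-8/3)·[L{e^(4t)} = 1/(s - 4)].

F(s) = -8/(3*(s - 4)) + 42/s^4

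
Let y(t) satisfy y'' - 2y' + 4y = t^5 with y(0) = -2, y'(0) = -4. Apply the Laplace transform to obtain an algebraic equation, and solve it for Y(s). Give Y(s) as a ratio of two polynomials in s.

Transform both sides with L{·}.
With L{y''} = s^2 Y - s·y(0) - y'(0) and L{y'} = sY - y(0), with y(0) = -2, y'(0) = -4: the LHS transforms to (s^2 - 2*s + 4)Y - (-2*s).
The right side is L{t^5} = 120/s^6.
So (s^2 - 2*s + 4)Y = 120/s^6 + (-2*s).
Divide through and combine into a single rational function.

Y(s) = (-2*s^7 + 120)/(s^8 - 2*s^7 + 4*s^6)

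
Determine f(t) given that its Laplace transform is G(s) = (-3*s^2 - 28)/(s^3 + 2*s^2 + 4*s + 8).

Factor the denominator: s^3 + 2*s^2 + 4*s + 8 = (s + 2)*(s^2 + 4).
Partial fraction decomposition gives [-5/(s + 2)] + [2*s/(s^2 + 4)] + [-4/(s^2 + 4)].
Invert each term: -5/(s + 2) ↔ -5e^(-2t); 2·s/(s^2 + 4) ↔ 2cos(2t); -2·2/(s^2 + 4) ↔ -2sin(2t).

f(t) = -2*sin(2*t) + 2*cos(2*t) - 5*exp(-2*t)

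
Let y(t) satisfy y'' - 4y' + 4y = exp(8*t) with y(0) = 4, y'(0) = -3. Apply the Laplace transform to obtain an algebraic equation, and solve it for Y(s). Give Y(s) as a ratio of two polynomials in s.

Y(s) = (4*s^2 - 51*s + 153)/(s^3 - 12*s^2 + 36*s - 32)

Take the Laplace transform of both sides.
With L{y''} = s^2 Y - s·y(0) - y'(0) and L{y'} = sY - y(0), with y(0) = 4, y'(0) = -3: the LHS transforms to (s^2 - 4*s + 4)Y - (4*s - 19).
The right side is L{exp(8*t)} = 1/(s - 8).
So (s^2 - 4*s + 4)Y = 1/(s - 8) + (4*s - 19).
Divide through and combine into a single rational function.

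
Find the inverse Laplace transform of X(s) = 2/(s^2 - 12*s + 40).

exp(6*t)*sin(2*t)

Rewrite the denominator: s^2 - 12*s + 40 = (s - 6)^2 + 4.
The form in (s - 6) signals a first-shifting-theorem factor e^(6t).
Since L{sin(2t)} = 2/(s^2 + 4), the inverse is exp(6*t)*sin(2*t).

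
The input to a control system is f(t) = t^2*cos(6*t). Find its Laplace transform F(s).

L{cos(6t)} = s/(s^2 + 36).
Then apply L{t^2·g(t)} = (-1)^2 d^2/ds^2[G(s)] with G(s) = s/(s^2 + 36):
differentiating 2 times and applying the sign gives 2*s*(s^2 - 108)/(s^2 + 36)^3.

F(s) = 2*s*(s^2 - 108)/(s^2 + 36)^3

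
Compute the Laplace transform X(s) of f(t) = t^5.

L{t^5} = 5!/s^6 = 120/s^6.

X(s) = 120/s^6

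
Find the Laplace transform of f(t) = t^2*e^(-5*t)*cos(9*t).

L{cos(9t)} = s/(s^2 + 81).
Multiplying by e^(-5t) shifts s → s + 5, so L{e^(-5*t)*cos(9*t)} = (s + 5)/((s + 5)^2 + 81).
Then apply L{t^2·g(t)} = (-1)^2 d^2/ds^2[G(s)] with G(s) = (s + 5)/((s + 5)^2 + 81):
differentiating 2 times and applying the sign gives 2*(s + 5)*(s^2 + 10*s - 218)/(s^2 + 10*s + 106)^3.

2*(s + 5)*(s^2 + 10*s - 218)/(s^2 + 10*s + 106)^3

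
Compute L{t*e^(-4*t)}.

L{e^(-4t)} = 1/(s + 4).
Then apply L{t·g(t)} = -d/ds[G(s)] with G(s) = 1/(s + 4):
differentiating 1 time and applying the sign gives (s + 4)^(-2).

(s + 4)^(-2)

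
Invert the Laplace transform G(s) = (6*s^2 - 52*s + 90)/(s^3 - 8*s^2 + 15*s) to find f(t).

f(t) = -2*exp(5*t) + 2*exp(3*t) + 6

Factor the denominator: s^3 - 8*s^2 + 15*s = s*(s - 5)*(s - 3).
Partial fraction decomposition gives [2/(s - 3)] + [6/s] + [-2/(s - 5)].
Invert each term: 2/(s - 3) ↔ 2e^(3t); 6/(s - 0) ↔ 6e^(0t); -2/(s - 5) ↔ -2e^(5t).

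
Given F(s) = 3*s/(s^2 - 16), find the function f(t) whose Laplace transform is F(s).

Since L{cosh(4t)} = s/(s^2 - 16), the inverse is cosh(4*t), scaled by 3.

f(t) = 3*cosh(4*t)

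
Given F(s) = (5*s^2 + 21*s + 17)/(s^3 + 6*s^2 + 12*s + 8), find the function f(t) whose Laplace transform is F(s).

Factor the denominator: s^3 + 6*s^2 + 12*s + 8 = (s + 2)^3.
Partial fraction decomposition gives [5/(s + 2)] + [(s + 2)^(-2)] + [-5/(s + 2)^3].
Invert each term: 5/(s + 2) ↔ 5e^(-2t); 1/(s + 2)^2 ↔ t·e^(-2t); -5/(s + 2)^3 ↔ (-5/2)t^2·e^(-2t).

f(t) = -5*t^2*exp(-2*t)/2 + t*exp(-2*t) + 5*exp(-2*t)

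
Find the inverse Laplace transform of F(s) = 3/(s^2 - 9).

Since L{sinh(3t)} = 3/(s^2 - 9), the inverse is sinh(3*t).

sinh(3*t)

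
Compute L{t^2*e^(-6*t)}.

2/(s + 6)^3

L{e^(-6t)} = 1/(s + 6).
Then apply L{t^2·g(t)} = (-1)^2 d^2/ds^2[H(s)] with H(s) = 1/(s + 6):
differentiating 2 times and applying the sign gives 2/(s + 6)^3.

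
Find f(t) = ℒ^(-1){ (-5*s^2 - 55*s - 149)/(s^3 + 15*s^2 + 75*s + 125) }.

f(t) = t^2*exp(-5*t)/2 - 5*t*exp(-5*t) - 5*exp(-5*t)

Factor the denominator: s^3 + 15*s^2 + 75*s + 125 = (s + 5)^3.
Partial fraction decomposition gives [-5/(s + 5)] + [-5/(s + 5)^2] + [(s + 5)^(-3)].
Invert each term: -5/(s + 5) ↔ -5e^(-5t); -5/(s + 5)^2 ↔ -5t·e^(-5t); 1/(s + 5)^3 ↔ (1/2)t^2·e^(-5t).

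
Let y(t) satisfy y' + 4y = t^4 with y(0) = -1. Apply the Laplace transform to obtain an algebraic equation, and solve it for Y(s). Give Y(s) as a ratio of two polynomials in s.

Y(s) = (-s^5 + 24)/(s^6 + 4*s^5)

Laplace-transform each side.
Using L{y'} = sY - y(0) = sY - (-1), the left side becomes (s + 4)Y - (-1).
The right side is L{t^4} = 24/s^5.
So (s + 4)Y = 24/s^5 + (-1).
Divide through and combine into a single rational function.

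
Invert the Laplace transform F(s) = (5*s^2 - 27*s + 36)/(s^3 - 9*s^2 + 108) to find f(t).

f(t) = 6*t*exp(6*t) + 3*exp(6*t) + 2*exp(-3*t)

Factor the denominator: s^3 - 9*s^2 + 108 = (s - 6)^2*(s + 3).
Partial fraction decomposition gives [3/(s - 6)] + [6/(s - 6)^2] + [2/(s + 3)].
Invert each term: 3/(s - 6) ↔ 3e^(6t); 6/(s - 6)^2 ↔ 6t·e^(6t); 2/(s + 3) ↔ 2e^(-3t).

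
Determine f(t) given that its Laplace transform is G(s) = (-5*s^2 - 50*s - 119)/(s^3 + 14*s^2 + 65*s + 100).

Factor the denominator: s^3 + 14*s^2 + 65*s + 100 = (s + 4)*(s + 5)^2.
Partial fraction decomposition gives [-6/(s + 5)] + [-6/(s + 5)^2] + [1/(s + 4)].
Invert each term: -6/(s + 5) ↔ -6e^(-5t); -6/(s + 5)^2 ↔ -6t·e^(-5t); 1/(s + 4) ↔ e^(-4t).

f(t) = -6*t*exp(-5*t) + exp(-4*t) - 6*exp(-5*t)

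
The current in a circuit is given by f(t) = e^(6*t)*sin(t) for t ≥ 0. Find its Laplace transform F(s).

F(s) = 1/((s - 6)^2 + 1)

L{sin(t)} = 1/(s^2 + 1).
By the first shifting theorem, multiplying by e^(6t) replaces s with s - 6.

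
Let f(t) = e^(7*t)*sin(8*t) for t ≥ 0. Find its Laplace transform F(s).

L{sin(8t)} = 8/(s^2 + 64).
By the first shifting theorem, multiplying by e^(7t) replaces s with s - 7.

F(s) = 8/((s - 7)^2 + 64)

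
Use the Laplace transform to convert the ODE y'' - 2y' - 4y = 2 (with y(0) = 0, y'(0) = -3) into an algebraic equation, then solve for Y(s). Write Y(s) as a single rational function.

Y(s) = (-3*s + 2)/(s^3 - 2*s^2 - 4*s)

Apply the Laplace transform to the equation.
The derivative rules (L{y''} = s^2 Y - s·y(0) - y'(0) and L{y'} = sY - y(0), with y(0) = 0, y'(0) = -3) turn the left side into (s^2 - 2*s - 4)Y - (-3).
The right side is L{2} = 2/s.
So (s^2 - 2*s - 4)Y = 2/s + (-3).
Isolate Y and clear denominators.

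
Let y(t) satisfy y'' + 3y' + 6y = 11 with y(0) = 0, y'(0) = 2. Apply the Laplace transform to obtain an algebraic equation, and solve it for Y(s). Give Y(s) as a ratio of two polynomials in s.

Y(s) = (2*s + 11)/(s^3 + 3*s^2 + 6*s)

Apply the Laplace transform to the equation.
With L{y''} = s^2 Y - s·y(0) - y'(0) and L{y'} = sY - y(0), with y(0) = 0, y'(0) = 2: the LHS transforms to (s^2 + 3*s + 6)Y - (2).
The right side is L{11} = 11/s.
So (s^2 + 3*s + 6)Y = 11/s + (2).
Solve for Y(s) and write it as one ratio of polynomials.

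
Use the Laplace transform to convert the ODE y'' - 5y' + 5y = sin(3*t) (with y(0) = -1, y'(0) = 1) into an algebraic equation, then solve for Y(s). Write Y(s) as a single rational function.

Take the Laplace transform of both sides.
Using L{y''} = s^2 Y - s·y(0) - y'(0) and L{y'} = sY - y(0), with y(0) = -1, y'(0) = 1, the left side becomes (s^2 - 5*s + 5)Y - (-s + 6).
The right side is L{sin(3*t)} = 3/(s^2 + 9).
So (s^2 - 5*s + 5)Y = 3/(s^2 + 9) + (-s + 6).
Solve for Y(s) and write it as one ratio of polynomials.

Y(s) = (-s^3 + 6*s^2 - 9*s + 57)/(s^4 - 5*s^3 + 14*s^2 - 45*s + 45)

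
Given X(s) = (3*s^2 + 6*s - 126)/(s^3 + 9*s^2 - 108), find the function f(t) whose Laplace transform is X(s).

f(t) = 6*t*exp(-6*t) - exp(3*t) + 4*exp(-6*t)

Factor the denominator: s^3 + 9*s^2 - 108 = (s - 3)*(s + 6)^2.
Partial fraction decomposition gives [4/(s + 6)] + [6/(s + 6)^2] + [-1/(s - 3)].
Invert each term: 4/(s + 6) ↔ 4e^(-6t); 6/(s + 6)^2 ↔ 6t·e^(-6t); -1/(s - 3) ↔ -e^(3t).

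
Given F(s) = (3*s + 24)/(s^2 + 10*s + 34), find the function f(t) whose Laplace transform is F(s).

f(t) = 3*exp(-5*t)*sin(3*t) + 3*exp(-5*t)*cos(3*t)

Complete the square in the denominator: s^2 + 10*s + 34 = (s + 5)^2 + 3^2.
Split the numerator to match: 3*s + 24 = 3·(s + 5) + 3·3.
Invert each term: 3·(s + 5)/((s + 5)^2 + 9) ↔ 3e^(-5t)cos(3t); 3·3/((s + 5)^2 + 9) ↔ 3e^(-5t)sin(3t).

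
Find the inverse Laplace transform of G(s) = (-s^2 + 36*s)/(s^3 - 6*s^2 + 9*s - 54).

Factor the denominator: s^3 - 6*s^2 + 9*s - 54 = (s - 6)*(s^2 + 9).
Partial fraction decomposition gives [4/(s - 6)] + [-5*s/(s^2 + 9)] + [6/(s^2 + 9)].
Invert each term: 4/(s - 6) ↔ 4e^(6t); -5·s/(s^2 + 9) ↔ -5cos(3t); 2·3/(s^2 + 9) ↔ 2sin(3t).

4*exp(6*t) + 2*sin(3*t) - 5*cos(3*t)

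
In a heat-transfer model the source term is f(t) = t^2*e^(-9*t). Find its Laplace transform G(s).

L{e^(-9t)} = 1/(s + 9).
Then apply L{t^2·g(t)} = (-1)^2 d^2/ds^2[H(s)] with H(s) = 1/(s + 9):
differentiating 2 times and applying the sign gives 2/(s + 9)^3.

G(s) = 2/(s + 9)^3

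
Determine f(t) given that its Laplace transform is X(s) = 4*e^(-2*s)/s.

The factor e^(-2s) signals a time shift by c = 2 (second shifting theorem).
L{4} = 4/s, so L^-1{4/s} = 4.
Hence the inverse is u(t - 2) times that function evaluated at t - 2.

f(t) = Heaviside(t - 2)*(4)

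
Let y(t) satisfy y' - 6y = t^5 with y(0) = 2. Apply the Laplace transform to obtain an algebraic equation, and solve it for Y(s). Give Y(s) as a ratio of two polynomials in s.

Y(s) = (2*s^6 + 120)/(s^7 - 6*s^6)

Apply the Laplace transform to the equation.
The derivative rules (L{y'} = sY - y(0) = sY - 2) turn the left side into (s - 6)Y - (2).
The right side is L{t^5} = 120/s^6.
So (s - 6)Y = 120/s^6 + (2).
Solve for Y(s) and write it as one ratio of polynomials.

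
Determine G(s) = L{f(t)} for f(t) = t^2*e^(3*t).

L{e^(3t)} = 1/(s - 3).
Then apply L{t^2·g(t)} = (-1)^2 d^2/ds^2[H(s)] with H(s) = 1/(s - 3):
differentiating 2 times and applying the sign gives 2/(s - 3)^3.

G(s) = 2/(s - 3)^3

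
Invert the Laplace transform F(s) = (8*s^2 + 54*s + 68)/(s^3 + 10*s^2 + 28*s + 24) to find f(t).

Factor the denominator: s^3 + 10*s^2 + 28*s + 24 = (s + 2)^2*(s + 6).
Partial fraction decomposition gives [6/(s + 2)] + [-2/(s + 2)^2] + [2/(s + 6)].
Invert each term: 6/(s + 2) ↔ 6e^(-2t); -2/(s + 2)^2 ↔ -2t·e^(-2t); 2/(s + 6) ↔ 2e^(-6t).

f(t) = -2*t*exp(-2*t) + 6*exp(-2*t) + 2*exp(-6*t)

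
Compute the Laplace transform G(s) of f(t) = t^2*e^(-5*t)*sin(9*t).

L{sin(9t)} = 9/(s^2 + 81).
Multiplying by e^(-5t) shifts s → s + 5, so L{e^(-5*t)*sin(9*t)} = 9/((s + 5)^2 + 81).
Then apply L{t^2·g(t)} = (-1)^2 d^2/ds^2[H(s)] with H(s) = 9/((s + 5)^2 + 81):
differentiating 2 times and applying the sign gives 54*(s^2 + 10*s - 2)/(s^2 + 10*s + 106)^3.

G(s) = 54*(s^2 + 10*s - 2)/(s^2 + 10*s + 106)^3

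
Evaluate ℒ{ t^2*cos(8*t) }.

L{cos(8t)} = s/(s^2 + 64).
Then apply L{t^2·g(t)} = (-1)^2 d^2/ds^2[G(s)] with G(s) = s/(s^2 + 64):
differentiating 2 times and applying the sign gives 2*s*(s^2 - 192)/(s^2 + 64)^3.

2*s*(s^2 - 192)/(s^2 + 64)^3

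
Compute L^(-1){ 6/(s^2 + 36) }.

Since L{sin(6t)} = 6/(s^2 + 36), the inverse is sin(6*t).

sin(6*t)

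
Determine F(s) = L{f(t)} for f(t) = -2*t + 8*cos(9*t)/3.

F(s) = 8*s/(3*(s^2 + 81)) - 2/s^2

Apply the Laplace transform termwise.
(8/3)·[L{cos(9t)} = s/(s^2 + 81)]; (-2)·[L{t} = 1!/s^2 = 1/s^2].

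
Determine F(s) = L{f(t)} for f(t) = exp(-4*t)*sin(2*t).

L{sin(2t)} = 2/(s^2 + 4).
By the first shifting theorem, multiplying by e^(-4t) replaces s with s + 4.

F(s) = 2/((s + 4)^2 + 4)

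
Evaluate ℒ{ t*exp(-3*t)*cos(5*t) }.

(s - 2)*(s + 8)/(s^2 + 6*s + 34)^2

L{cos(5t)} = s/(s^2 + 25).
Multiplying by e^(-3t) shifts s → s + 3, so L{exp(-3*t)*cos(5*t)} = (s + 3)/((s + 3)^2 + 25).
Then apply L{t·g(t)} = -d/ds[G(s)] with G(s) = (s + 3)/((s + 3)^2 + 25):
differentiating 1 time and applying the sign gives (s - 2)*(s + 8)/(s^2 + 6*s + 34)^2.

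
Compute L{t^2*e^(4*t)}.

2/(s - 4)^3

L{e^(4t)} = 1/(s - 4).
Then apply L{t^2·g(t)} = (-1)^2 d^2/ds^2[G(s)] with G(s) = 1/(s - 4):
differentiating 2 times and applying the sign gives 2/(s - 4)^3.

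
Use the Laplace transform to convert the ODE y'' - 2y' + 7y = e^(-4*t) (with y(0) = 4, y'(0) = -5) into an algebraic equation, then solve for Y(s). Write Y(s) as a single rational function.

Y(s) = (4*s^2 + 3*s - 51)/(s^3 + 2*s^2 - s + 28)

Laplace-transform each side.
Using L{y''} = s^2 Y - s·y(0) - y'(0) and L{y'} = sY - y(0), with y(0) = 4, y'(0) = -5, the left side becomes (s^2 - 2*s + 7)Y - (4*s - 13).
The right side is L{e^(-4*t)} = 1/(s + 4).
So (s^2 - 2*s + 7)Y = 1/(s + 4) + (4*s - 13).
Divide through and combine into a single rational function.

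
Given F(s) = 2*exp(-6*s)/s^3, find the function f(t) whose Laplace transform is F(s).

The factor e^(-6s) signals a time shift by c = 6 (second shifting theorem).
L{t^2} = 2!/s^3 = 2/s^3, so L^-1{2/s^3} = t^2.
Hence the inverse is u(t - 6) times that function evaluated at t - 6.

f(t) = Heaviside(t - 6)*((t - 6)^2)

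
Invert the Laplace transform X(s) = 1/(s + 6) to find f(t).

Since L{e^(-6t)} = 1/(s + 6), the inverse is e^(-6*t).

f(t) = exp(-6*t)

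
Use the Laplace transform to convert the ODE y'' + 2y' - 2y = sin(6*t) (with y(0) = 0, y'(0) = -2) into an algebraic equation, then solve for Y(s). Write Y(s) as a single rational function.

Y(s) = (-2*s^2 - 66)/(s^4 + 2*s^3 + 34*s^2 + 72*s - 72)

Apply the Laplace transform to the equation.
The derivative rules (L{y''} = s^2 Y - s·y(0) - y'(0) and L{y'} = sY - y(0), with y(0) = 0, y'(0) = -2) turn the left side into (s^2 + 2*s - 2)Y - (-2).
The right side is L{sin(6*t)} = 6/(s^2 + 36).
So (s^2 + 2*s - 2)Y = 6/(s^2 + 36) + (-2).
Solve for Y(s) and write it as one ratio of polynomials.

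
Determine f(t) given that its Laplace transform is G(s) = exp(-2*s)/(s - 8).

The factor e^(-2s) signals a time shift by c = 2 (second shifting theorem).
L{e^(8t)} = 1/(s - 8), so L^-1{1/(s - 8)} = exp(8*t).
Hence the inverse is u(t - 2) times that function evaluated at t - 2.

f(t) = Heaviside(t - 2)*(exp(8*t - 16))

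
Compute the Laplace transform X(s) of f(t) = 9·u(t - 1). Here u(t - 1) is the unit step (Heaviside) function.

X(s) = 9*exp(-s)/s

By the second shifting theorem, L{u(t - c)·g(t - c)} = e^(-cs)·G(s) with c = 1 and G(s) = L{g(t)}.
L{9} = 9/s.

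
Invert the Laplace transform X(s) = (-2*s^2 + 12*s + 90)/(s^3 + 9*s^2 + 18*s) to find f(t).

Factor the denominator: s^3 + 9*s^2 + 18*s = s*(s + 3)*(s + 6).
Partial fraction decomposition gives [-4/(s + 3)] + [-3/(s + 6)] + [5/s].
Invert each term: -4/(s + 3) ↔ -4e^(-3t); -3/(s + 6) ↔ -3e^(-6t); 5/(s - 0) ↔ 5e^(0t).

f(t) = 5 - 4*exp(-3*t) - 3*exp(-6*t)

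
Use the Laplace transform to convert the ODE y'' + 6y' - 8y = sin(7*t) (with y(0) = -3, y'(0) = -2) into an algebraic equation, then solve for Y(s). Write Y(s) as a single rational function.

Y(s) = (-3*s^3 - 20*s^2 - 147*s - 973)/(s^4 + 6*s^3 + 41*s^2 + 294*s - 392)

Transform both sides with L{·}.
Using L{y''} = s^2 Y - s·y(0) - y'(0) and L{y'} = sY - y(0), with y(0) = -3, y'(0) = -2, the left side becomes (s^2 + 6*s - 8)Y - (-3*s - 20).
The right side is L{sin(7*t)} = 7/(s^2 + 49).
So (s^2 + 6*s - 8)Y = 7/(s^2 + 49) + (-3*s - 20).
Isolate Y and clear denominators.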